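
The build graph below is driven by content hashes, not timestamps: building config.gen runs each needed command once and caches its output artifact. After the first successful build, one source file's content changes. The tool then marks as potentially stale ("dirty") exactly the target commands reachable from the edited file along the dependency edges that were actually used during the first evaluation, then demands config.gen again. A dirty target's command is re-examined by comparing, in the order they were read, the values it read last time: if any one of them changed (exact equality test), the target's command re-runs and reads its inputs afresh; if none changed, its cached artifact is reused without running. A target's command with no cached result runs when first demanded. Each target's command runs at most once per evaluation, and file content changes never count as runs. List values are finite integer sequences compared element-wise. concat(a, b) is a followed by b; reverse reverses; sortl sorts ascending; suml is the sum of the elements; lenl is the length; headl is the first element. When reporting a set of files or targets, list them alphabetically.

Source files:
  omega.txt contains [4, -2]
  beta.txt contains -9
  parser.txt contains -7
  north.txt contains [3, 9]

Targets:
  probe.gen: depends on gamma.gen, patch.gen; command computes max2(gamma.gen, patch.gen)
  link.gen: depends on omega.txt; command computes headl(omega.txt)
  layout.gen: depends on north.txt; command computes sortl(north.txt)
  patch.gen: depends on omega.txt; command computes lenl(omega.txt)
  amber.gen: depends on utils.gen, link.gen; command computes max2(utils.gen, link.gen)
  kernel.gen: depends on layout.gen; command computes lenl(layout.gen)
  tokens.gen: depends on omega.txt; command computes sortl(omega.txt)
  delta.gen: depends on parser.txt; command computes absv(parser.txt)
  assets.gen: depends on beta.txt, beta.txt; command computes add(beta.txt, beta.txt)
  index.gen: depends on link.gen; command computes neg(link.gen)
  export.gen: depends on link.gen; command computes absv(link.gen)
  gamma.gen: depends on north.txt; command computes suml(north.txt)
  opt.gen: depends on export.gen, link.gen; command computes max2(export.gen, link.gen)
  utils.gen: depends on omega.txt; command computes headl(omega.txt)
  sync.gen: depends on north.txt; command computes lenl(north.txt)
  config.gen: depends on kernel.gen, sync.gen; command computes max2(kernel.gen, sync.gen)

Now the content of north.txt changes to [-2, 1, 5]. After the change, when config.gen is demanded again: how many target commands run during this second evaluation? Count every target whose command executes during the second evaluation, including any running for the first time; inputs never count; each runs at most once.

Run set: config.gen, kernel.gen, layout.gen, sync.gen (4 run).

Initial pass — values computed on the first demand:
  layout.gen = sortl([3, 9]) = [3, 9]
  kernel.gen = lenl([3, 9]) = 2
  sync.gen = lenl([3, 9]) = 2
  config.gen = max2(2, 2) = 2

Second demand — change propagation:
  layout.gen: re-runs because north.txt [3, 9]->[-2, 1, 5]; new result [-2, 1, 5].
  kernel.gen: re-runs because layout.gen [3, 9]->[-2, 1, 5]; new result 3.
  sync.gen: re-runs because north.txt [3, 9]->[-2, 1, 5]; new result 3.
  config.gen: re-runs because kernel.gen 2->3; sync.gen 2->3; new result 3.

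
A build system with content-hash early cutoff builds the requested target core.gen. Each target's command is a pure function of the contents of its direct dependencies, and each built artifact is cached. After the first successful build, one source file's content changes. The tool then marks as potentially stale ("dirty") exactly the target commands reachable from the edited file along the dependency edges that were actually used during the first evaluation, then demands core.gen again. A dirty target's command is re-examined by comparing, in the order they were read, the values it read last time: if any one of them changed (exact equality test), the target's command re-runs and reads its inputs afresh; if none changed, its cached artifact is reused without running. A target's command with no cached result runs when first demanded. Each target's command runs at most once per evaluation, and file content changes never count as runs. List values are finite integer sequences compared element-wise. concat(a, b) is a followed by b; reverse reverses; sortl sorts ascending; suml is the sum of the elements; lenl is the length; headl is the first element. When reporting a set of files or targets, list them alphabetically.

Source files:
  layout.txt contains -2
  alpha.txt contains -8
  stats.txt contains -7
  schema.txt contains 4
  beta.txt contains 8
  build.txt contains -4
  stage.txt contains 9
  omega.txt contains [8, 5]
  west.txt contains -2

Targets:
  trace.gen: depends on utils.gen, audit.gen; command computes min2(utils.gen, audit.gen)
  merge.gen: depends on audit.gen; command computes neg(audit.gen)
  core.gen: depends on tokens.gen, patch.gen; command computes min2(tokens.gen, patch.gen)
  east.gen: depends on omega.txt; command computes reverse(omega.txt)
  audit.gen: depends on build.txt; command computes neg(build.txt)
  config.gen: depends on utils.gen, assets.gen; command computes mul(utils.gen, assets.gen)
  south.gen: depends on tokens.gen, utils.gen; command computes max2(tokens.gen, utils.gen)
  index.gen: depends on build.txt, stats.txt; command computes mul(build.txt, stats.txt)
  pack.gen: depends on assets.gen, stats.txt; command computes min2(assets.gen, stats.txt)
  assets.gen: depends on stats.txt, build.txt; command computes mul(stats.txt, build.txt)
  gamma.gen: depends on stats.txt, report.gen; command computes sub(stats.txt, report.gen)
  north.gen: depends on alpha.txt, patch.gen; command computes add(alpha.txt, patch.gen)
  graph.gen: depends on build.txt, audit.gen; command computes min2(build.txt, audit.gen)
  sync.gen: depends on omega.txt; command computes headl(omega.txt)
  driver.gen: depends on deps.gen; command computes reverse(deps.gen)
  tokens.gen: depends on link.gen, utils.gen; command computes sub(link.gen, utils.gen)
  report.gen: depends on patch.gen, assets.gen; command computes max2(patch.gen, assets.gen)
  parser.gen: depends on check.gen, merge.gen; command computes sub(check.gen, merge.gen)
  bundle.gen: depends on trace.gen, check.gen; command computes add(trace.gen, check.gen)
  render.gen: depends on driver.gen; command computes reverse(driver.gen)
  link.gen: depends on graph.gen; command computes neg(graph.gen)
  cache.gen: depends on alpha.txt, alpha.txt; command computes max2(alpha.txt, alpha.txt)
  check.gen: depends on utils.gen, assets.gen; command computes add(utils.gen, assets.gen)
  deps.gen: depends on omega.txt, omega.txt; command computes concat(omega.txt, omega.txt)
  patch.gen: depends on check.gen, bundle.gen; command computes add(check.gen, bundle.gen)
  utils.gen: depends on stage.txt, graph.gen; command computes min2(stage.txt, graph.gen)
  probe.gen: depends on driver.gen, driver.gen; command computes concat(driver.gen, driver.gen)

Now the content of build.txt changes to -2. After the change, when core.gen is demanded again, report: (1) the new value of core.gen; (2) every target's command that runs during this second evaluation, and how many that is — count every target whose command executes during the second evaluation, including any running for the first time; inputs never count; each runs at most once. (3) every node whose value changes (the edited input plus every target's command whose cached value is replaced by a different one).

First evaluation (everything demanded from the output):
  assets.gen = mul(-7, -4) = 28
  audit.gen = neg(-4) = 4
  graph.gen = min2(-4, 4) = -4
  link.gen = neg(-4) = 4
  utils.gen = min2(9, -4) = -4
  check.gen = add(-4, 28) = 24
  tokens.gen = sub(4, -4) = 8
  trace.gen = min2(-4, 4) = -4
  bundle.gen = add(-4, 24) = 20
  patch.gen = add(24, 20) = 44
  core.gen = min2(8, 44) = 8

Propagation after the edit:
  assets.gen: runs — build.txt -4->-2; result 14.
  audit.gen: runs — build.txt -4->-2; result 2.
  graph.gen: runs — build.txt -4->-2; audit.gen 4->2; result -2.
  link.gen: runs — graph.gen -4->-2; result 2.
  utils.gen: runs — graph.gen -4->-2; result -2.
  check.gen: runs — utils.gen -4->-2; assets.gen 28->14; result 12.
  tokens.gen: runs — link.gen 4->2; utils.gen -4->-2; result 4.
  trace.gen: runs — utils.gen -4->-2; audit.gen 4->2; result -2.
  bundle.gen: runs — trace.gen -4->-2; check.gen 24->12; result 10.
  patch.gen: runs — check.gen 24->12; bundle.gen 20->10; result 22.
  core.gen: runs — tokens.gen 8->4; patch.gen 44->22; result 4.

New value of core.gen: 4.
Target commands that run: assets.gen, audit.gen, bundle.gen, check.gen, core.gen, graph.gen, link.gen, patch.gen, tokens.gen, trace.gen, utils.gen — 11 in total.
Values that change: assets.gen, audit.gen, build.txt, bundle.gen, check.gen, core.gen, graph.gen, link.gen, patch.gen, tokens.gen, trace.gen, utils.gen.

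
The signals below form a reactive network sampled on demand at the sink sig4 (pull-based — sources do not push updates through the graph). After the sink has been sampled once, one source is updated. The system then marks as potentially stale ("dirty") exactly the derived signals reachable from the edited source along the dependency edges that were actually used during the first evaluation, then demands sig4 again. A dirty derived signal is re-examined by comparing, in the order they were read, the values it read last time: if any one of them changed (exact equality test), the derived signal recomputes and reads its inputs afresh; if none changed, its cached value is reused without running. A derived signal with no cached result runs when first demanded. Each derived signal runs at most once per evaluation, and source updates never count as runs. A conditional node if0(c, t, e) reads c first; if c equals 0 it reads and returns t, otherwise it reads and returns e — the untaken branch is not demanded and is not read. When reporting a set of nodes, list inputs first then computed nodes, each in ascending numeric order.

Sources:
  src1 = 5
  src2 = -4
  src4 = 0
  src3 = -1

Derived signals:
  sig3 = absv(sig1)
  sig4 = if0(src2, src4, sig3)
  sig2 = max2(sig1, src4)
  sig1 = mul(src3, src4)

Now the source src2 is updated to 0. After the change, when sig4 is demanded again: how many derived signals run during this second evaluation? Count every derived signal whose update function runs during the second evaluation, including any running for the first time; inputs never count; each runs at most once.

Initial pass — values computed on the first demand:
  sig1 = mul(-1, 0) = 0
  sig3 = absv(0) = 0
  sig4 = if0(src2=-4 -> else branch sig3) = 0

Second demand — change propagation:
  sig4: re-runs because src2 -4->0; new result 0 (unchanged).

Run set: sig4 (1 run).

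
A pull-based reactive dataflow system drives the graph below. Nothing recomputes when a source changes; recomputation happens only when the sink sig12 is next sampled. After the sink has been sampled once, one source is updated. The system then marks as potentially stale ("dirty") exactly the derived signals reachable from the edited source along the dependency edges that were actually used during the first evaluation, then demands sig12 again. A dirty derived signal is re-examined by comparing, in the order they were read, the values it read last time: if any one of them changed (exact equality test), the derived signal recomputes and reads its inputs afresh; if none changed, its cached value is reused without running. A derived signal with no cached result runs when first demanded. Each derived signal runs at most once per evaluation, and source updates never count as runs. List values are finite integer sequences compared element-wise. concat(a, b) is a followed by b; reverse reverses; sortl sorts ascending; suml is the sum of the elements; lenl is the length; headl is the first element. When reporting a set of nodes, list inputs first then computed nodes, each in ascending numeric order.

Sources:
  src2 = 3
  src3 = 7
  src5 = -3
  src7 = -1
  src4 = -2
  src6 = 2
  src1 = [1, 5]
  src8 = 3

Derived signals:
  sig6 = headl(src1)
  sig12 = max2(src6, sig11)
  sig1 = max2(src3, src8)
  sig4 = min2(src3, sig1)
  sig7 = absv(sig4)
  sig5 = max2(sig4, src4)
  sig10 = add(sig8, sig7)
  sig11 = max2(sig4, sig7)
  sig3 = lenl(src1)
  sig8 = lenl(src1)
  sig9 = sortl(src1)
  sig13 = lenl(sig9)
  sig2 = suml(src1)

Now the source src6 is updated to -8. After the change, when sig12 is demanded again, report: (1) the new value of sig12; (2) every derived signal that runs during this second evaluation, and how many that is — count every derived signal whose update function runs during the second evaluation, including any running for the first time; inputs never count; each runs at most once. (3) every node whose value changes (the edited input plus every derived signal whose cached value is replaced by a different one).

New value of sig12: 7.
Derived signals that run: sig12 — 1 in total.
Values that change: src6.

First evaluation (everything demanded from the output):
  sig1 = max2(7, 3) = 7
  sig4 = min2(7, 7) = 7
  sig7 = absv(7) = 7
  sig11 = max2(7, 7) = 7
  sig12 = max2(2, 7) = 7

Propagation after the edit:
  sig12: runs — src6 2->-8; result 7 (same value as before).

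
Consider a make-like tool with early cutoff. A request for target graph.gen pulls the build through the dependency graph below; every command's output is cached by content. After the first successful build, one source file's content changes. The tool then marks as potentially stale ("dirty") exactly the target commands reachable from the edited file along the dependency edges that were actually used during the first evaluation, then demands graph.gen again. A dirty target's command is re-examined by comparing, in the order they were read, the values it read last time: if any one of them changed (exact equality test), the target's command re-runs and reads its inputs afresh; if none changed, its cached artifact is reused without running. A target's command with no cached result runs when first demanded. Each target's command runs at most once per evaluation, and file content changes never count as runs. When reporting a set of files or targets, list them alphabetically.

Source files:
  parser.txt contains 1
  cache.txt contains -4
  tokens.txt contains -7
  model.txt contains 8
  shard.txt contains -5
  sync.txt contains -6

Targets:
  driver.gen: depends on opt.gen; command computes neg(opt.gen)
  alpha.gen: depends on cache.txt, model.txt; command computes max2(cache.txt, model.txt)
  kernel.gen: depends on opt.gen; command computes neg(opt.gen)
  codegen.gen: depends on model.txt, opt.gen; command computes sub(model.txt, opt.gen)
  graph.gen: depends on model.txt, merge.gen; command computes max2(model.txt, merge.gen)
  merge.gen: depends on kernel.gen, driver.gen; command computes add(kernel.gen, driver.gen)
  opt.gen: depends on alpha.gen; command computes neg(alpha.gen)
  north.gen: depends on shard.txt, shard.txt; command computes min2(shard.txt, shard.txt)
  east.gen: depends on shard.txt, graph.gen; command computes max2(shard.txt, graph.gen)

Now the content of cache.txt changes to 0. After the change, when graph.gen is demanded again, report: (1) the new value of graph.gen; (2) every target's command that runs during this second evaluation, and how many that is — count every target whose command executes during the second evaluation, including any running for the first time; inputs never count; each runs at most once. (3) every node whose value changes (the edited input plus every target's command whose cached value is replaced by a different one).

First demand of the output computes:
  alpha.gen = max2(-4, 8) = 8
  opt.gen = neg(8) = -8
  driver.gen = neg(-8) = 8
  kernel.gen = neg(-8) = 8
  merge.gen = add(8, 8) = 16
  graph.gen = max2(8, 16) = 16

After the edit, cleaning proceeds:
  alpha.gen: a read changed (cache.txt -4->0) — executes, giving 8 — identical to its old value.
  opt.gen: dirty, but its reads are unchanged (alpha.gen unchanged); cached -8 stands.
  driver.gen: dirty, but its reads are unchanged (opt.gen unchanged); cached 8 stands.
  kernel.gen: dirty, but its reads are unchanged (opt.gen unchanged); cached 8 stands.
  merge.gen: dirty, but its reads are unchanged (kernel.gen unchanged, driver.gen unchanged); cached 16 stands.
  graph.gen: dirty, but its reads are unchanged (model.txt unchanged, merge.gen unchanged); cached 16 stands.

Note the absorption at alpha.gen: it re-runs yet its value is the same, leaving the output's value untouched.

Demanding graph.gen again yields 16.
1 target commands run: alpha.gen.
The nodes whose values change: cache.txt.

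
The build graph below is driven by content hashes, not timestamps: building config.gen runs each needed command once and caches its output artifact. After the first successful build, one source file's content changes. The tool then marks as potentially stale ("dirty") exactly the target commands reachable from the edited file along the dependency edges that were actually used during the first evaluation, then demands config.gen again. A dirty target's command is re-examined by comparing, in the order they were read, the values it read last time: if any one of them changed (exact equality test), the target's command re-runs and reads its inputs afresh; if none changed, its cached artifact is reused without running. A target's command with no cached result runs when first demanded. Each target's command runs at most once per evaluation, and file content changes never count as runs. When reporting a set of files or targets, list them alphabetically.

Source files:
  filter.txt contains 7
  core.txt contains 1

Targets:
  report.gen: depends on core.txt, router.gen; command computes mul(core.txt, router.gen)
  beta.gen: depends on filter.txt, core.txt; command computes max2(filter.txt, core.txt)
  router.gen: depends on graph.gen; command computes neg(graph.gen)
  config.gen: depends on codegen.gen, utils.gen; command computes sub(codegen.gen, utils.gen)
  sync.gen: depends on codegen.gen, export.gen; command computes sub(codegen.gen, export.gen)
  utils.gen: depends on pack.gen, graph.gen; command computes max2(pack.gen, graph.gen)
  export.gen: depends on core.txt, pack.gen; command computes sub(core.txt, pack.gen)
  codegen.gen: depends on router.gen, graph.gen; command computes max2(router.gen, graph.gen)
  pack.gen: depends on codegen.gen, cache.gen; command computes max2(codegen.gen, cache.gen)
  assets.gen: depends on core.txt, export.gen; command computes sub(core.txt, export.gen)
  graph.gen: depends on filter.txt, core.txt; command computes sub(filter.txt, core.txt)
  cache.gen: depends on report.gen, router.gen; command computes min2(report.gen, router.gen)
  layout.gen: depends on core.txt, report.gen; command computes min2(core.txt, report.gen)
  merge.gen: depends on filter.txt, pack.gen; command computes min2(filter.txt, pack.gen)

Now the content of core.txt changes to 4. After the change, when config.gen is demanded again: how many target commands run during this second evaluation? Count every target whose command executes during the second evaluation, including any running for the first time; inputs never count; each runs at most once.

Run set: cache.gen, codegen.gen, config.gen, graph.gen, pack.gen, report.gen, router.gen, utils.gen (8 run).

Initial pass — values computed on the first demand:
  graph.gen = sub(7, 1) = 6
  router.gen = neg(6) = -6
  codegen.gen = max2(-6, 6) = 6
  report.gen = mul(1, -6) = -6
  cache.gen = min2(-6, -6) = -6
  pack.gen = max2(6, -6) = 6
  utils.gen = max2(6, 6) = 6
  config.gen = sub(6, 6) = 0

Second demand — change propagation:
  graph.gen: re-runs because core.txt 1->4; new result 3.
  router.gen: re-runs because graph.gen 6->3; new result -3.
  codegen.gen: re-runs because router.gen -6->-3; graph.gen 6->3; new result 3.
  report.gen: re-runs because core.txt 1->4; router.gen -6->-3; new result -12.
  cache.gen: re-runs because report.gen -6->-12; router.gen -6->-3; new result -12.
  pack.gen: re-runs because codegen.gen 6->3; cache.gen -6->-12; new result 3.
  utils.gen: re-runs because pack.gen 6->3; graph.gen 6->3; new result 3.
  config.gen: re-runs because codegen.gen 6->3; utils.gen 6->3; new result 0 (unchanged).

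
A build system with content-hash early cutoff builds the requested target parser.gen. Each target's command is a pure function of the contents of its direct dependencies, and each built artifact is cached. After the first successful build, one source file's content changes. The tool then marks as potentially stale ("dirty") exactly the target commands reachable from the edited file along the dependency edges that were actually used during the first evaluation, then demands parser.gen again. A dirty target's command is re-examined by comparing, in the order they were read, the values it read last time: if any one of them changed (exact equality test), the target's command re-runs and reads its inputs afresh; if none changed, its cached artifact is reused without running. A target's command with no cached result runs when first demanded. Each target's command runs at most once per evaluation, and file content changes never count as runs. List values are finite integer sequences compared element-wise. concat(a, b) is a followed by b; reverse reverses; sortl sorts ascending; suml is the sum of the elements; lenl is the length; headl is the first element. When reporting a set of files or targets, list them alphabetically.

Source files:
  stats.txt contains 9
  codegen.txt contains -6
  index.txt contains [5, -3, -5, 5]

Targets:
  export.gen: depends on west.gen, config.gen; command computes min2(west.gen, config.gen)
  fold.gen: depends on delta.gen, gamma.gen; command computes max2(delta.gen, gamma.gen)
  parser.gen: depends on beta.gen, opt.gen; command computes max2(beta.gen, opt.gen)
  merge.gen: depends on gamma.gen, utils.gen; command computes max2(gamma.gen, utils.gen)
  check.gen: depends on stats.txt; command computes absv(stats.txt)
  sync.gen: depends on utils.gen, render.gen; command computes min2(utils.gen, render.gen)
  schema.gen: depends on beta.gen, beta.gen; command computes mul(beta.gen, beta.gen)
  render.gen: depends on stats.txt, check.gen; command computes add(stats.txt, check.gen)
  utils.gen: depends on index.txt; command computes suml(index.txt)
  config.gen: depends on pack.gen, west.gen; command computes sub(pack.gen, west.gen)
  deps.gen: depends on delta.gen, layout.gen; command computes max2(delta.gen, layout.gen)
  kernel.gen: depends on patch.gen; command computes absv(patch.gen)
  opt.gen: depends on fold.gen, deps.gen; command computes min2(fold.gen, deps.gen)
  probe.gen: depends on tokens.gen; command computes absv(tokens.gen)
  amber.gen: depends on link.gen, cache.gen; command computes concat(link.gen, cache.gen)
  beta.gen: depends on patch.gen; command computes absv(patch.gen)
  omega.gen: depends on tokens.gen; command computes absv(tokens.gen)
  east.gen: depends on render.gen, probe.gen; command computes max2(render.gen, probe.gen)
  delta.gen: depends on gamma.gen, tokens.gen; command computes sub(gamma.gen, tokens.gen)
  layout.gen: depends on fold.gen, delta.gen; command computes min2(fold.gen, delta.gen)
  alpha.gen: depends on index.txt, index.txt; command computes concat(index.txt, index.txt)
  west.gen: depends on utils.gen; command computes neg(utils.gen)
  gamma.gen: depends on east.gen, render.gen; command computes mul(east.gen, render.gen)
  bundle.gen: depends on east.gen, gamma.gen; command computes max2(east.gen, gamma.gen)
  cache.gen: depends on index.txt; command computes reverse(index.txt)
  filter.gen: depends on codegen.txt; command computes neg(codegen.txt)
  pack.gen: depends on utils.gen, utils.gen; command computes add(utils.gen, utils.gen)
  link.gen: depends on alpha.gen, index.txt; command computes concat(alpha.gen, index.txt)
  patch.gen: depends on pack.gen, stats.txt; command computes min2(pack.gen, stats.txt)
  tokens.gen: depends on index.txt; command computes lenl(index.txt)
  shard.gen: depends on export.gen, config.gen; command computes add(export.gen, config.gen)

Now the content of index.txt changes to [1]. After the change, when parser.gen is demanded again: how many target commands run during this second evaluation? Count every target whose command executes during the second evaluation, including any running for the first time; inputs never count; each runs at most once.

First evaluation (everything demanded from the output):
  check.gen = absv(9) = 9
  render.gen = add(9, 9) = 18
  tokens.gen = lenl([5, -3, -5, 5]) = 4
  probe.gen = absv(4) = 4
  east.gen = max2(18, 4) = 18
  gamma.gen = mul(18, 18) = 324
  delta.gen = sub(324, 4) = 320
  fold.gen = max2(320, 324) = 324
  layout.gen = min2(324, 320) = 320
  deps.gen = max2(320, 320) = 320
  opt.gen = min2(324, 320) = 320
  utils.gen = suml([5, -3, -5, 5]) = 2
  pack.gen = add(2, 2) = 4
  patch.gen = min2(4, 9) = 4
  beta.gen = absv(4) = 4
  parser.gen = max2(4, 320) = 320

Propagation after the edit:
  tokens.gen: runs — index.txt [5, -3, -5, 5]->[1]; result 1.
  probe.gen: runs — tokens.gen 4->1; result 1.
  east.gen: runs — probe.gen 4->1; result 18 (same value as before).
  gamma.gen: checked — values it read are unchanged (east.gen unchanged, render.gen unchanged); reused cached 324 without running.
  delta.gen: runs — tokens.gen 4->1; result 323.
  fold.gen: runs — delta.gen 320->323; result 324 (same value as before).
  layout.gen: runs — delta.gen 320->323; result 323.
  deps.gen: runs — delta.gen 320->323; layout.gen 320->323; result 323.
  opt.gen: runs — deps.gen 320->323; result 323.
  utils.gen: runs — index.txt [5, -3, -5, 5]->[1]; result 1.
  pack.gen: runs — utils.gen 2->1; utils.gen 2->1; result 2.
  patch.gen: runs — pack.gen 4->2; result 2.
  beta.gen: runs — patch.gen 4->2; result 2.
  parser.gen: runs — beta.gen 4->2; opt.gen 320->323; result 323.

Key observation: the cutoff stops propagation at gamma.gen — its inputs' values are unchanged, so it reuses its cache.

Target commands that run: beta.gen, delta.gen, deps.gen, east.gen, fold.gen, layout.gen, opt.gen, pack.gen, parser.gen, patch.gen, probe.gen, tokens.gen, utils.gen — 13 in total.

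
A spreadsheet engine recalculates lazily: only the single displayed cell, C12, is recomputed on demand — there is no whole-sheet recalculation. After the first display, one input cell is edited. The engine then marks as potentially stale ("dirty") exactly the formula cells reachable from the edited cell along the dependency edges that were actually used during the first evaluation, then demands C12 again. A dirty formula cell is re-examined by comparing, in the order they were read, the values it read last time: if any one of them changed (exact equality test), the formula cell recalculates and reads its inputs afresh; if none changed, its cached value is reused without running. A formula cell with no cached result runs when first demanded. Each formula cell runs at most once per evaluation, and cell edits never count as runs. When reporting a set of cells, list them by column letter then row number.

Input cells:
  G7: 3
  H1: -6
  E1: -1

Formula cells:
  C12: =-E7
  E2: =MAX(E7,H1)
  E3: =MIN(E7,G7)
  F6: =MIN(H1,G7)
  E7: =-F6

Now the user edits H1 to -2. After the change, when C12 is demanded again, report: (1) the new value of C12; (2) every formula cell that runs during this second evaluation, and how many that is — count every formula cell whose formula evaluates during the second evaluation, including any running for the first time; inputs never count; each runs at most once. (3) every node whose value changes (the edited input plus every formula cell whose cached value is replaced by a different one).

First evaluation (everything demanded from the output):
  F6 = MIN(-6, 3) = -6
  E7 = -(-6) = 6
  C12 = -(6) = -6

Propagation after the edit:
  F6: runs — H1 -6->-2; result -2.
  E7: runs — F6 -6->-2; result 2.
  C12: runs — E7 6->2; result -2.

New value of C12: -2.
Formula cells that run: C12, E7, F6 — 3 in total.
Values that change: C12, E7, F6, H1.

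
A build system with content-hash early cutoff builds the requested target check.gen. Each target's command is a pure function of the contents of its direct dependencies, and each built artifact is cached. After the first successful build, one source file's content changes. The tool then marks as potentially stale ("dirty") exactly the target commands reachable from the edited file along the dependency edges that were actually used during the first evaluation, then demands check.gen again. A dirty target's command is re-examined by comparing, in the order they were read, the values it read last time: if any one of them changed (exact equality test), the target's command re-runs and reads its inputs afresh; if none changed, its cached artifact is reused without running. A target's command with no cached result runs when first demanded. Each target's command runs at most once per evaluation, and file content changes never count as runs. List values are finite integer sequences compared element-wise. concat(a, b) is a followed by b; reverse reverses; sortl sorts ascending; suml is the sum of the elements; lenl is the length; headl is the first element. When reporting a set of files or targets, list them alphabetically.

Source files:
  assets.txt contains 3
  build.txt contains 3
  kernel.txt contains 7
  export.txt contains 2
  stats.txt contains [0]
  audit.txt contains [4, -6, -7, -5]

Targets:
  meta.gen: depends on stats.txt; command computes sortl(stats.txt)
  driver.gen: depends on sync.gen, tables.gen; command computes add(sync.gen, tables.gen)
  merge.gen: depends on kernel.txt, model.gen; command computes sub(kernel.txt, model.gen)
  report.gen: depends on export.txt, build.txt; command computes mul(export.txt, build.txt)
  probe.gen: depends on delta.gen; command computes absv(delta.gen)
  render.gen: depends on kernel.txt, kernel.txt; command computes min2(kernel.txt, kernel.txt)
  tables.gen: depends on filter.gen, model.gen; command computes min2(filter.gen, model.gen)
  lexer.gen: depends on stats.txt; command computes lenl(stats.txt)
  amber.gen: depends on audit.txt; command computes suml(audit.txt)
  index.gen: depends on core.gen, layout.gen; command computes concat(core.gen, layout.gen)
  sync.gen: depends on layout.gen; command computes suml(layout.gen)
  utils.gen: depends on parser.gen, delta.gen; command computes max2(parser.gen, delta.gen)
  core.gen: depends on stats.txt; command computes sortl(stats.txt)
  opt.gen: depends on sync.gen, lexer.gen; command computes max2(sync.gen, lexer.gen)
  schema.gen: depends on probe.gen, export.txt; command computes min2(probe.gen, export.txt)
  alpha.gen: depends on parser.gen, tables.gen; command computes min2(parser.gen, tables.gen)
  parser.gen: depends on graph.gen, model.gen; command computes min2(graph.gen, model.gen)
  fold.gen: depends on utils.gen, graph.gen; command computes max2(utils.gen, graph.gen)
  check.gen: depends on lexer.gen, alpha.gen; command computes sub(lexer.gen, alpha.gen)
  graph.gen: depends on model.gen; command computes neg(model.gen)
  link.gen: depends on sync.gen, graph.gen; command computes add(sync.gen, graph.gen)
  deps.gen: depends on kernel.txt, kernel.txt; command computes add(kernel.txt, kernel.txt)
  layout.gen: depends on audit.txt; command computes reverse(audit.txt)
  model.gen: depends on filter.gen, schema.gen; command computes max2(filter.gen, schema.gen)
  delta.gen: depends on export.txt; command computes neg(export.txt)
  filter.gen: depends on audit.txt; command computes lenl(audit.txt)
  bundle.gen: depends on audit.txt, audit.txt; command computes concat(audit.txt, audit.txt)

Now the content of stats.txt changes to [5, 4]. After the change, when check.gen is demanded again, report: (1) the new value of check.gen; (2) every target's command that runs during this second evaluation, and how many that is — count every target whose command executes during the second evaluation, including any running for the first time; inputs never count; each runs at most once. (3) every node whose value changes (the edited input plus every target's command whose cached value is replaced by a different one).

First evaluation (everything demanded from the output):
  delta.gen = neg(2) = -2
  filter.gen = lenl([4, -6, -7, -5]) = 4
  lexer.gen = lenl([0]) = 1
  probe.gen = absv(-2) = 2
  schema.gen = min2(2, 2) = 2
  model.gen = max2(4, 2) = 4
  graph.gen = neg(4) = -4
  parser.gen = min2(-4, 4) = -4
  tables.gen = min2(4, 4) = 4
  alpha.gen = min2(-4, 4) = -4
  check.gen = sub(1, -4) = 5

Propagation after the edit:
  lexer.gen: runs — stats.txt [0]->[5, 4]; result 2.
  check.gen: runs — lexer.gen 1->2; result 6.

New value of check.gen: 6.
Target commands that run: check.gen, lexer.gen — 2 in total.
Values that change: check.gen, lexer.gen, stats.txt.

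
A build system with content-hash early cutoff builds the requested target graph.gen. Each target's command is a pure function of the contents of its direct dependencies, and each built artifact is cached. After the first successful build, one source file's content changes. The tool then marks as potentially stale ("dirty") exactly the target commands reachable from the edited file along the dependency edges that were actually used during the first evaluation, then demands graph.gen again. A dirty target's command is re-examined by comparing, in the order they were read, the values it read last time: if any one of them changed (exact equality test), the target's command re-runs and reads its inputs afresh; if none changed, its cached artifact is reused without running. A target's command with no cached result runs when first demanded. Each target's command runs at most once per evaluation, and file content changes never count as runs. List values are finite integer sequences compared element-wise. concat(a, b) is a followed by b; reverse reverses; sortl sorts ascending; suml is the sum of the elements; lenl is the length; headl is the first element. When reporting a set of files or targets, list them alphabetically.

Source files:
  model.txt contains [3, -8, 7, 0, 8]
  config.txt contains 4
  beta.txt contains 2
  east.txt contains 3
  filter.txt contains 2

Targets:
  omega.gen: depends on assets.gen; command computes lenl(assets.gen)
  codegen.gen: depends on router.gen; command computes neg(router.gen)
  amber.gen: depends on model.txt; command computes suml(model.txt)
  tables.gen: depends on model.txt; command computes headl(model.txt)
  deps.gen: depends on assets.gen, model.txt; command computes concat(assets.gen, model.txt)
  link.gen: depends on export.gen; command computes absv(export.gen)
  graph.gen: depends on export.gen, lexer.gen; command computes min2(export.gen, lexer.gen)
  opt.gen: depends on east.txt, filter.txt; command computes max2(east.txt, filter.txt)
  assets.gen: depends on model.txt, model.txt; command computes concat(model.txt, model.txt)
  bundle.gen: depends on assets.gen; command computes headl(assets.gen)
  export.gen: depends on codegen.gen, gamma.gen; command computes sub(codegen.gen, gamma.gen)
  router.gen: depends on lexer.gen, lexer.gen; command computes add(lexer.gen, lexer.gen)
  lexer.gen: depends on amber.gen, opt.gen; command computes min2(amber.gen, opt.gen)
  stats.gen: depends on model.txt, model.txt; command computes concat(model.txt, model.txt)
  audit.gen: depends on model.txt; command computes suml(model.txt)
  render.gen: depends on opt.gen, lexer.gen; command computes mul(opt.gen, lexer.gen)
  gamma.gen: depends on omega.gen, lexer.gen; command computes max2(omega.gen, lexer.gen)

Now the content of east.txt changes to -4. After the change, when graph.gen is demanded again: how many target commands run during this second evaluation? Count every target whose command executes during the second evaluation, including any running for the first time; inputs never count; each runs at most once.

First evaluation (everything demanded from the output):
  amber.gen = suml([3, -8, 7, 0, 8]) = 10
  assets.gen = concat([3, -8, 7, 0, 8], [3, -8, 7, 0, 8]) = [3, -8, 7, 0, 8, 3, -8, 7, 0, 8]
  omega.gen = lenl([3, -8, 7, 0, 8, 3, -8, 7, 0, 8]) = 10
  opt.gen = max2(3, 2) = 3
  lexer.gen = min2(10, 3) = 3
  gamma.gen = max2(10, 3) = 10
  router.gen = add(3, 3) = 6
  codegen.gen = neg(6) = -6
  export.gen = sub(-6, 10) = -16
  graph.gen = min2(-16, 3) = -16

Propagation after the edit:
  opt.gen: runs — east.txt 3->-4; result 2.
  lexer.gen: runs — opt.gen 3->2; result 2.
  gamma.gen: runs — lexer.gen 3->2; result 10 (same value as before).
  router.gen: runs — lexer.gen 3->2; lexer.gen 3->2; result 4.
  codegen.gen: runs — router.gen 6->4; result -4.
  export.gen: runs — codegen.gen -6->-4; result -14.
  graph.gen: runs — export.gen -16->-14; lexer.gen 3->2; result -14.

Target commands that run: codegen.gen, export.gen, gamma.gen, graph.gen, lexer.gen, opt.gen, router.gen — 7 in total.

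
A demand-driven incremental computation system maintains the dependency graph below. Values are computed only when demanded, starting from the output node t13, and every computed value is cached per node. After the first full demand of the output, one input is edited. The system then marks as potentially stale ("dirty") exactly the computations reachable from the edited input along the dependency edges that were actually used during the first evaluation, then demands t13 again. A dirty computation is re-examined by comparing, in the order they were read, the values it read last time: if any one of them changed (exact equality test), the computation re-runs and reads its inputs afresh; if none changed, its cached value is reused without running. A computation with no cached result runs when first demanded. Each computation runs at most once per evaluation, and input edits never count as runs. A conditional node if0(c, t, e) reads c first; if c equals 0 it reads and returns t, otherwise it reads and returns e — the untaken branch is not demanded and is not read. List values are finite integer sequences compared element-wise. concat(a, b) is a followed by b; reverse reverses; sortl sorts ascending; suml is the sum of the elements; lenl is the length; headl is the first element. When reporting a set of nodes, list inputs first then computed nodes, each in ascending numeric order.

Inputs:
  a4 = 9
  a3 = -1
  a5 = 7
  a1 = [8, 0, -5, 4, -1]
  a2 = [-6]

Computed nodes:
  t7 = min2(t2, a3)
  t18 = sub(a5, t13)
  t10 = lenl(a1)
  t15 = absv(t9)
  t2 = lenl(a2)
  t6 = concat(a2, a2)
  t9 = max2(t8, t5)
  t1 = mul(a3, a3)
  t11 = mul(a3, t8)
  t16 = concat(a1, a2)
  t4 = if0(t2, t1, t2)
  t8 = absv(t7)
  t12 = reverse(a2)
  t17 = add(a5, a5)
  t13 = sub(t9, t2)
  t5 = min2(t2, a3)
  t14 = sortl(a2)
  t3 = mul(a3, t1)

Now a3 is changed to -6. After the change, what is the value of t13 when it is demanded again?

New value of t13: 5.

First evaluation (everything demanded from the output):
  t2 = lenl([-6]) = 1
  t5 = min2(1, -1) = -1
  t7 = min2(1, -1) = -1
  t8 = absv(-1) = 1
  t9 = max2(1, -1) = 1
  t13 = sub(1, 1) = 0

Propagation after the edit:
  t5: runs — a3 -1->-6; result -6.
  t7: runs — a3 -1->-6; result -6.
  t8: runs — t7 -1->-6; result 6.
  t9: runs — t8 1->6; t5 -1->-6; result 6.
  t13: runs — t9 1->6; result 5.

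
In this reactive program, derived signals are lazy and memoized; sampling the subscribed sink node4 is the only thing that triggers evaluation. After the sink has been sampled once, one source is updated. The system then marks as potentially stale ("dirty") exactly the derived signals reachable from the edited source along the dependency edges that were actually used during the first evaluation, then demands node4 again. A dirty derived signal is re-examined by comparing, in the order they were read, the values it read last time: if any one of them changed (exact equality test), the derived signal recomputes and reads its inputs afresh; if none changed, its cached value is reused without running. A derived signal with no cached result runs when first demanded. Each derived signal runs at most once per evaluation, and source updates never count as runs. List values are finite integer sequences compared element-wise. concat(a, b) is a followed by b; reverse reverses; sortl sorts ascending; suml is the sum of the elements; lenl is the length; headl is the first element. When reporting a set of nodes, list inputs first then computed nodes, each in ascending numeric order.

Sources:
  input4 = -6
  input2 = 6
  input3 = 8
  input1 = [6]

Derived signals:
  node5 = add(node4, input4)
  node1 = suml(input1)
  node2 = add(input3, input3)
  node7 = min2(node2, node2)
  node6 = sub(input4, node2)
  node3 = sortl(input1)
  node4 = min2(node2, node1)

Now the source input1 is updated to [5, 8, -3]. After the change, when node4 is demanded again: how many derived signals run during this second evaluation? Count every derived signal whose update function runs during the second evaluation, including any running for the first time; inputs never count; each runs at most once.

First demand of the output computes:
  node1 = suml([6]) = 6
  node2 = add(8, 8) = 16
  node4 = min2(16, 6) = 6

After the edit, cleaning proceeds:
  node1: a read changed (input1 [6]->[5, 8, -3]) — executes, giving 10.
  node4: a read changed (node1 6->10) — executes, giving 10.

2 derived signals run: node1, node4.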